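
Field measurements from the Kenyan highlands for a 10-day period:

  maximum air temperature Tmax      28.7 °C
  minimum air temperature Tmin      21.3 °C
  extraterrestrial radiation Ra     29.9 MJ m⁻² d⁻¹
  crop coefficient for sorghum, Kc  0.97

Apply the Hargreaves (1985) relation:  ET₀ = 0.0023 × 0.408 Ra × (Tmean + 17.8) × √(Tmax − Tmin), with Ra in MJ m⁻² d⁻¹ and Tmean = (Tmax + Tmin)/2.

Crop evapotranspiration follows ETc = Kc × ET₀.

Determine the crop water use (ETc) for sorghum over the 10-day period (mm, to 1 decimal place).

31.7 mm

Tmean = (28.7 + 21.3)/2 = 25.00 °C
0.408 Ra = 0.408 × 29.9 = 12.1992 mm/d equivalent
ET₀ = 0.0023 × 12.1992 × (25.00 + 17.8) × √7.4 = 0.0023 × 12.1992 × 42.80 × 2.7203 = 3.2668 mm/d
ETc = Kc × ET₀ = 0.97 × 3.2668 = 3.1688 mm/d
Over 10 days: 3.1688 × 10 = 31.688 mm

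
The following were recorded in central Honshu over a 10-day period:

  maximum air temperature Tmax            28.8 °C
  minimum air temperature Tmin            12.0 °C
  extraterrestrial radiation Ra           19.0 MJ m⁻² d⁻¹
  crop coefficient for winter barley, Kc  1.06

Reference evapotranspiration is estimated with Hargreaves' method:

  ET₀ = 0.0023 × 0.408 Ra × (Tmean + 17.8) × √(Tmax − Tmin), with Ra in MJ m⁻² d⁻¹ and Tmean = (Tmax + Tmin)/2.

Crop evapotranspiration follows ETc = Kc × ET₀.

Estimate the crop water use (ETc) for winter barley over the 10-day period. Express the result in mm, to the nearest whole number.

Tmean = (28.8 + 12.0)/2 = 20.40 °C
0.408 Ra = 0.408 × 19.0 = 7.7520 mm/d equivalent
ET₀ = 0.0023 × 7.7520 × (20.40 + 17.8) × √16.8 = 0.0023 × 7.7520 × 38.20 × 4.0988 = 2.7917 mm/d
ETc = Kc × ET₀ = 1.06 × 2.7917 = 2.9592 mm/d
Over 10 days: 2.9592 × 10 = 29.592 mm

30 mm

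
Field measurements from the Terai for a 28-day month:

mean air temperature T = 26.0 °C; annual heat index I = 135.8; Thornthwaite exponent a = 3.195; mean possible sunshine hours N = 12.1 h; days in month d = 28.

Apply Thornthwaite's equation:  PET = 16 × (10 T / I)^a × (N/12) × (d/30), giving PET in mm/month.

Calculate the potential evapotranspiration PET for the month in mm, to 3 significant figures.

10T/I = 10 × 26.0 / 135.8 = 1.9146
(10T/I)^a = 1.9146^3.195 = 7.9660
Uncorrected PET = 16 × 7.9660 = 127.456 mm
Correction = (N/12)(d/30) = (12.1/12)(28/30) = 0.9411
PET = 127.456 × 0.9411 = 119.949 mm/month

120 mm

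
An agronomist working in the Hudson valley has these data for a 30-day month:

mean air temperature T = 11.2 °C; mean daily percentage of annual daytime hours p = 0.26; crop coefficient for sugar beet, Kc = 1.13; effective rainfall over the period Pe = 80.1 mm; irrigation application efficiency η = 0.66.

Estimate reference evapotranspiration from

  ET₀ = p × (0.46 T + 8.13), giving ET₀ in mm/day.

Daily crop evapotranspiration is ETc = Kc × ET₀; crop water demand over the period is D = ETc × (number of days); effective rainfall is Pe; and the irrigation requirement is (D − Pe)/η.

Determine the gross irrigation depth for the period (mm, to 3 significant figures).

ET₀ = 0.26 × (0.46 × 11.2 + 8.13) = 0.26 × 13.282 = 3.4533 mm/d
ETc = Kc × ET₀ = 1.13 × 3.4533 = 3.9022 mm/d
Crop demand D = ETc × 30 d = 3.9022 × 30 = 117.066 mm
D − Pe = 117.066 − 80.1 = 36.966 mm
Gross irrigation = 36.966 / 0.66 = 56.009 mm

56.0 mm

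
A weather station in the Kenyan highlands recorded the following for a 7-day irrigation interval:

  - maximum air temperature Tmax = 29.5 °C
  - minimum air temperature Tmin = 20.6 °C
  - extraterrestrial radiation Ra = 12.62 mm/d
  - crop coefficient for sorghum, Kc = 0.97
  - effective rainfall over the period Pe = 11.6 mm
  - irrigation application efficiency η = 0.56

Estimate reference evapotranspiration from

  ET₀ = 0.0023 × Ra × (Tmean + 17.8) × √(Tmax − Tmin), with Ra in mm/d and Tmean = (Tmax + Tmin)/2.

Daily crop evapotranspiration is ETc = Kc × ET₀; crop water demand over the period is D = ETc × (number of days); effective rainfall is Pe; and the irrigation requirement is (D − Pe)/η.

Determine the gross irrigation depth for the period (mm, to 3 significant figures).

24.3 mm

Tmean = (29.5 + 20.6)/2 = 25.05 °C
ET₀ = 0.0023 × 12.62 × (25.05 + 17.8) × √8.9 = 0.0023 × 12.62 × 42.85 × 2.9833 = 3.7105 mm/d
ETc = Kc × ET₀ = 0.97 × 3.7105 = 3.5992 mm/d
Crop demand D = ETc × 7 d = 3.5992 × 7 = 25.194 mm
D − Pe = 25.194 − 11.6 = 13.594 mm
Gross irrigation = 13.594 / 0.56 = 24.275 mm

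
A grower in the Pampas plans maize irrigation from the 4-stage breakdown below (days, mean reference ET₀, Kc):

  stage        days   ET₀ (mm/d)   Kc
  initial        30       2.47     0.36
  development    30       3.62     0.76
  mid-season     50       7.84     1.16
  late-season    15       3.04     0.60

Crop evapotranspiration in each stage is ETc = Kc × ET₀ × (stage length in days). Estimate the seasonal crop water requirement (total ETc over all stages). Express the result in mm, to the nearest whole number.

591 mm

initial: 0.36 × 2.47 × 30 = 26.68 mm
development: 0.76 × 3.62 × 30 = 82.54 mm
mid-season: 1.16 × 7.84 × 50 = 454.72 mm
late-season: 0.60 × 3.04 × 15 = 27.36 mm
Seasonal total = 591.30 mm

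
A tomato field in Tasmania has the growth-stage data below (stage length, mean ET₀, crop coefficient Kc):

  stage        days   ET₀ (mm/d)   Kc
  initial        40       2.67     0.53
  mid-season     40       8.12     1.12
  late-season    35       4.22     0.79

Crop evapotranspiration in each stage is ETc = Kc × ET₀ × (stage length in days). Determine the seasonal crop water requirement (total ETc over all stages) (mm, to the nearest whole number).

initial: 0.53 × 2.67 × 40 = 56.60 mm
mid-season: 1.12 × 8.12 × 40 = 363.78 mm
late-season: 0.79 × 4.22 × 35 = 116.68 mm
Seasonal total = 537.06 mm

537 mm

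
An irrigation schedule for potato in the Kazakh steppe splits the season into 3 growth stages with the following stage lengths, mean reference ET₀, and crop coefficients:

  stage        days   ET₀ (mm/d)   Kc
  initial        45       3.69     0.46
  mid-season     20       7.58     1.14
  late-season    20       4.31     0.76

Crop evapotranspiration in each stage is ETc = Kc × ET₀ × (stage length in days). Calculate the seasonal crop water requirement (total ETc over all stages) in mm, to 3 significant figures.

initial: 0.46 × 3.69 × 45 = 76.38 mm
mid-season: 1.14 × 7.58 × 20 = 172.82 mm
late-season: 0.76 × 4.31 × 20 = 65.51 mm
Seasonal total = 314.71 mm

315 mm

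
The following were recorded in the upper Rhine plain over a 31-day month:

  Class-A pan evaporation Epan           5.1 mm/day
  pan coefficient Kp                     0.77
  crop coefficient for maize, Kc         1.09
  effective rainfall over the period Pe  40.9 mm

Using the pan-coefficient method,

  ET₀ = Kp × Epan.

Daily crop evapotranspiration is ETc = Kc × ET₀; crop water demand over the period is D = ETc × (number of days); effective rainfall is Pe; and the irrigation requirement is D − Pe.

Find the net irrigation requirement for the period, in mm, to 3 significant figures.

ET₀ = 0.77 × 5.1 = 3.9270 mm/d
ETc = Kc × ET₀ = 1.09 × 3.9270 = 4.2804 mm/d
Crop demand D = ETc × 31 d = 4.2804 × 31 = 132.692 mm
D − Pe = 132.692 − 40.9 = 91.792 mm

91.8 mm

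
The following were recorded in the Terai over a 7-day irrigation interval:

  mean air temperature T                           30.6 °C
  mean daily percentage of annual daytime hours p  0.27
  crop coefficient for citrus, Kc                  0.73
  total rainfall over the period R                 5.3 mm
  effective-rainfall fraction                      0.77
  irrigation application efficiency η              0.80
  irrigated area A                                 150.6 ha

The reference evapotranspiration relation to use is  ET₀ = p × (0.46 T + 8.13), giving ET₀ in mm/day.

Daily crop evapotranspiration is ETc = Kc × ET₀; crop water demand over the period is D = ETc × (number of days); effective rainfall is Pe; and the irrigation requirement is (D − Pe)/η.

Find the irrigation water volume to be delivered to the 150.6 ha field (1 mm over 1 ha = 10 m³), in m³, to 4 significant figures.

49990 m³

ET₀ = 0.27 × (0.46 × 30.6 + 8.13) = 0.27 × 22.206 = 5.9956 mm/d
ETc = Kc × ET₀ = 0.73 × 5.9956 = 4.3768 mm/d
Crop demand D = ETc × 7 d = 4.3768 × 7 = 30.638 mm
Pe = 0.77 × 5.3 = 4.081 mm
D − Pe = 30.638 − 4.081 = 26.557 mm
Gross irrigation = 26.557 / 0.80 = 33.196 mm
Volume = 33.196 mm × 150.6 ha × 10 = 49993.2 m³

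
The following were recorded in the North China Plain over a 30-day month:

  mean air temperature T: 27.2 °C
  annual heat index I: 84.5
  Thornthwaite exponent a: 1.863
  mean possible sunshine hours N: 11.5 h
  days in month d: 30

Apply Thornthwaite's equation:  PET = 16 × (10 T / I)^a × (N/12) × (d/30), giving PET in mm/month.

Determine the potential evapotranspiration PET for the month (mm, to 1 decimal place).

135.4 mm

10T/I = 10 × 27.2 / 84.5 = 3.2189
(10T/I)^a = 3.2189^1.863 = 8.8279
Uncorrected PET = 16 × 8.8279 = 141.246 mm
Correction = (N/12)(d/30) = (11.5/12)(30/30) = 0.9583
PET = 141.246 × 0.9583 = 135.356 mm/month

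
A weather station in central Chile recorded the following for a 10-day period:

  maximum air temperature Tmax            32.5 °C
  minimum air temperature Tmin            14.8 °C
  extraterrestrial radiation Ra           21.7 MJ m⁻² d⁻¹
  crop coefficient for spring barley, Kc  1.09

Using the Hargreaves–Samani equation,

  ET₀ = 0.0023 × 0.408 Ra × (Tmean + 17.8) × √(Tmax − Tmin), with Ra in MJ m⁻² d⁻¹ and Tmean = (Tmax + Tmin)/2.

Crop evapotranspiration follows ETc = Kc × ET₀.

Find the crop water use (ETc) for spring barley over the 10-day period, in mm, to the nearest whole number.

39 mm

Tmean = (32.5 + 14.8)/2 = 23.65 °C
0.408 Ra = 0.408 × 21.7 = 8.8536 mm/d equivalent
ET₀ = 0.0023 × 8.8536 × (23.65 + 17.8) × √17.7 = 0.0023 × 8.8536 × 41.45 × 4.2071 = 3.5510 mm/d
ETc = Kc × ET₀ = 1.09 × 3.5510 = 3.8706 mm/d
Over 10 days: 3.8706 × 10 = 38.706 mm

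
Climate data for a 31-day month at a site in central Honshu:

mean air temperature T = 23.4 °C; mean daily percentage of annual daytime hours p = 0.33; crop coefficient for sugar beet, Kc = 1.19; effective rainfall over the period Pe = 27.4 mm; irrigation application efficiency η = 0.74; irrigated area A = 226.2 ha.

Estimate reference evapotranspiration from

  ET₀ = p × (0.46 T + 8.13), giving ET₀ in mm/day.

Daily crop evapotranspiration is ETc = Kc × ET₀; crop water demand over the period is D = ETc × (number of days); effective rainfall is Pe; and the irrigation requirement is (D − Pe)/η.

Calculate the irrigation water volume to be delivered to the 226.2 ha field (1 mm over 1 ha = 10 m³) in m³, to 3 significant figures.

ET₀ = 0.33 × (0.46 × 23.4 + 8.13) = 0.33 × 18.894 = 6.2350 mm/d
ETc = Kc × ET₀ = 1.19 × 6.2350 = 7.4197 mm/d
Crop demand D = ETc × 31 d = 7.4197 × 31 = 230.011 mm
D − Pe = 230.011 − 27.4 = 202.611 mm
Gross irrigation = 202.611 / 0.74 = 273.799 mm
Volume = 273.799 mm × 226.2 ha × 10 = 619333.3 m³

619000 m³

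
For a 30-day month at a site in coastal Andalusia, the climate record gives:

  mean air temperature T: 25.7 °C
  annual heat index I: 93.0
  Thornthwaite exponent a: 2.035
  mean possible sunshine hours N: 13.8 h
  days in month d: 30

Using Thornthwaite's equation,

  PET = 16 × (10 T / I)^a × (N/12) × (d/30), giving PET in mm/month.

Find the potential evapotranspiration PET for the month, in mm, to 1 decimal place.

145.6 mm

10T/I = 10 × 25.7 / 93.0 = 2.7634
(10T/I)^a = 2.7634^2.035 = 7.9129
Uncorrected PET = 16 × 7.9129 = 126.606 mm
Correction = (N/12)(d/30) = (13.8/12)(30/30) = 1.1500
PET = 126.606 × 1.1500 = 145.597 mm/month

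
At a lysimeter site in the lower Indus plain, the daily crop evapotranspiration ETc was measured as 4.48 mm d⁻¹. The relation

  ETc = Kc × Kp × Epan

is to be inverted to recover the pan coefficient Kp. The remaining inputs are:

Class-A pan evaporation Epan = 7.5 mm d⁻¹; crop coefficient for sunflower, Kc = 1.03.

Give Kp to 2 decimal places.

0.58

ETc = Kc × Kp × Epan  ⇒  Kp = ETc / (Kc × Epan)
Kp = 4.48 / (1.03 × 7.5) = 4.48 / 7.725 = 0.5799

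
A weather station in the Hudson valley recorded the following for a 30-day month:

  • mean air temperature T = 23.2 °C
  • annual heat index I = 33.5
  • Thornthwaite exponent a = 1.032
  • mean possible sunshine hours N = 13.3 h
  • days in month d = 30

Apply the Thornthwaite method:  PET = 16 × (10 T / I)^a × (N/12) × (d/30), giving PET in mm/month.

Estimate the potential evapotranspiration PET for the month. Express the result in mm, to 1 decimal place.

10T/I = 10 × 23.2 / 33.5 = 6.9254
(10T/I)^a = 6.9254^1.032 = 7.3678
Uncorrected PET = 16 × 7.3678 = 117.885 mm
Correction = (N/12)(d/30) = (13.3/12)(30/30) = 1.1083
PET = 117.885 × 1.1083 = 130.652 mm/month

130.7 mm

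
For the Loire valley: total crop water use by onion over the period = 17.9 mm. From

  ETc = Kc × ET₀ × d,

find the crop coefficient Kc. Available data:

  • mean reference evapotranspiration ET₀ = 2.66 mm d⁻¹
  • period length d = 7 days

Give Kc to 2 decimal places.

0.96

ETc = Kc × ET₀ × d  ⇒  Kc = ETc / (ET₀ × d)
Kc = 17.9 / (2.66 × 7) = 17.9 / 18.62 = 0.9613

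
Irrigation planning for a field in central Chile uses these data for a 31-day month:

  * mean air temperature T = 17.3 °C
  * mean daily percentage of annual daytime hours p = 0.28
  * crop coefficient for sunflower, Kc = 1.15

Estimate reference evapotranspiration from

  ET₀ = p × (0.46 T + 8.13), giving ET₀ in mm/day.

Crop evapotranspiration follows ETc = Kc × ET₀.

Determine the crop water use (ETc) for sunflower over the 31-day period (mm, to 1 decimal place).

ET₀ = 0.28 × (0.46 × 17.3 + 8.13) = 0.28 × 16.088 = 4.5046 mm/d
ETc = Kc × ET₀ = 1.15 × 4.5046 = 5.1803 mm/d
Over 31 days: 5.1803 × 31 = 160.589 mm

160.6 mm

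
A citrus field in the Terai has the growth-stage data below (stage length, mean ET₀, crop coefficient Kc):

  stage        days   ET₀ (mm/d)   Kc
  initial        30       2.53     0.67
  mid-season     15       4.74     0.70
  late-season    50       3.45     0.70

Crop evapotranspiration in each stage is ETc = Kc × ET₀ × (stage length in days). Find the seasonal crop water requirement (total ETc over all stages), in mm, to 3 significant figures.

221 mm

initial: 0.67 × 2.53 × 30 = 50.85 mm
mid-season: 0.70 × 4.74 × 15 = 49.77 mm
late-season: 0.70 × 3.45 × 50 = 120.75 mm
Seasonal total = 221.37 mm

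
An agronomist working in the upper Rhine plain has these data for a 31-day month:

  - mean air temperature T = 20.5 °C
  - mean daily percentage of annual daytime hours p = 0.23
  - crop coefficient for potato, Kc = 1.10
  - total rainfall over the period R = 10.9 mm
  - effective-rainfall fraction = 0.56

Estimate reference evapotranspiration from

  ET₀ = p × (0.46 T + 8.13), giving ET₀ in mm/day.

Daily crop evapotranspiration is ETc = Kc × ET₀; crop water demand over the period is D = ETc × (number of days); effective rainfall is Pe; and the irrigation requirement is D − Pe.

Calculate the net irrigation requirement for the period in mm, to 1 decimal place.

131.6 mm

ET₀ = 0.23 × (0.46 × 20.5 + 8.13) = 0.23 × 17.560 = 4.0388 mm/d
ETc = Kc × ET₀ = 1.10 × 4.0388 = 4.4427 mm/d
Crop demand D = ETc × 31 d = 4.4427 × 31 = 137.724 mm
Pe = 0.56 × 10.9 = 6.104 mm
D − Pe = 137.724 − 6.104 = 131.620 mm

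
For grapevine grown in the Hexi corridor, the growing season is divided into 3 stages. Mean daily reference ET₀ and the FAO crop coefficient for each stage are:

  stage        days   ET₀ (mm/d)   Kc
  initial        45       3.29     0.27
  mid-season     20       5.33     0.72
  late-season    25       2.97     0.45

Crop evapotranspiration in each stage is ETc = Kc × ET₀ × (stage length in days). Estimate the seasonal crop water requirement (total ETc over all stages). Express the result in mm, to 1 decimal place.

initial: 0.27 × 3.29 × 45 = 39.97 mm
mid-season: 0.72 × 5.33 × 20 = 76.75 mm
late-season: 0.45 × 2.97 × 25 = 33.41 mm
Seasonal total = 150.13 mm

150.1 mm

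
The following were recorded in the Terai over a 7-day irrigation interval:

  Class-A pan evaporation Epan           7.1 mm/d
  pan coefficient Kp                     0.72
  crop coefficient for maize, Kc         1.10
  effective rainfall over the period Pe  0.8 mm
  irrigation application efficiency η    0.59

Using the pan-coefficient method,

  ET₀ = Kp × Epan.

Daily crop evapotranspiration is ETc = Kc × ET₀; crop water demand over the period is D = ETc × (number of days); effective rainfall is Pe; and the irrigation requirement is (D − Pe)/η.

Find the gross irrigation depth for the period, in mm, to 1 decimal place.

ET₀ = 0.72 × 7.1 = 5.1120 mm/d
ETc = Kc × ET₀ = 1.10 × 5.1120 = 5.6232 mm/d
Crop demand D = ETc × 7 d = 5.6232 × 7 = 39.362 mm
D − Pe = 39.362 − 0.8 = 38.562 mm
Gross irrigation = 38.562 / 0.59 = 65.359 mm

65.4 mm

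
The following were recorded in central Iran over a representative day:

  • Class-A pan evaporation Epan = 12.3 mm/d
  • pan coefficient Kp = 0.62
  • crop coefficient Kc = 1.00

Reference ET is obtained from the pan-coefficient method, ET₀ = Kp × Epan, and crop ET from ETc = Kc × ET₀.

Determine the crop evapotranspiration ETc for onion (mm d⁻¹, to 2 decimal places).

7.63 mm d⁻¹

ET₀ = 0.62 × 12.3 = 7.6260 mm/d
ETc = Kc × ET₀ = 1.00 × 7.6260 = 7.6260 mm/d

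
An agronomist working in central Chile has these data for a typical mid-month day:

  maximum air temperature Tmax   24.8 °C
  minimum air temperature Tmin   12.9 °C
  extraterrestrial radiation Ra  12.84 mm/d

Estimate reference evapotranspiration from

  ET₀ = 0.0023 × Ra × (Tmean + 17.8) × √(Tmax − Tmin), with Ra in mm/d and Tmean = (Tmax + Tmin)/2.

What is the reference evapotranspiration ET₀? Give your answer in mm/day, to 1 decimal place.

Tmean = (24.8 + 12.9)/2 = 18.85 °C
ET₀ = 0.0023 × 12.84 × (18.85 + 17.8) × √11.9 = 0.0023 × 12.84 × 36.65 × 3.4496 = 3.7337 mm/d

3.7 mm/day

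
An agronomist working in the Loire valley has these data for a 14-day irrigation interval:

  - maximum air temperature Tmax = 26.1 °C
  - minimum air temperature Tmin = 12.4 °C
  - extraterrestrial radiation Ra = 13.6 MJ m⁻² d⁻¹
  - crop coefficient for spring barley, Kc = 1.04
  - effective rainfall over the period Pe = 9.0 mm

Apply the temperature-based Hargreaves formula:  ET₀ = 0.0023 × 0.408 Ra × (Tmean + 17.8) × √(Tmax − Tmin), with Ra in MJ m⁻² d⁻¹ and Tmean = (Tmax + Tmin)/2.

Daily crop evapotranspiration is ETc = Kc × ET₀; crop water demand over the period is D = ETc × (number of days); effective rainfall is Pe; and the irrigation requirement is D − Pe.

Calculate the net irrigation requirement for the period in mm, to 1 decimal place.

16.5 mm

Tmean = (26.1 + 12.4)/2 = 19.25 °C
0.408 Ra = 0.408 × 13.6 = 5.5488 mm/d equivalent
ET₀ = 0.0023 × 5.5488 × (19.25 + 17.8) × √13.7 = 0.0023 × 5.5488 × 37.05 × 3.7014 = 1.7502 mm/d
ETc = Kc × ET₀ = 1.04 × 1.7502 = 1.8202 mm/d
Crop demand D = ETc × 14 d = 1.8202 × 14 = 25.483 mm
D − Pe = 25.483 − 9.0 = 16.483 mm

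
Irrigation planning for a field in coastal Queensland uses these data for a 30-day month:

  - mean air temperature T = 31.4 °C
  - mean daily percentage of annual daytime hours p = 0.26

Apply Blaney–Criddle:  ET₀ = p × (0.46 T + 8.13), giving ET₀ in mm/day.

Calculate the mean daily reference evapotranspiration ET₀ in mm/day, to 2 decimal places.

ET₀ = 0.26 × (0.46 × 31.4 + 8.13) = 0.26 × 22.574 = 5.8692 mm/d

5.87 mm/day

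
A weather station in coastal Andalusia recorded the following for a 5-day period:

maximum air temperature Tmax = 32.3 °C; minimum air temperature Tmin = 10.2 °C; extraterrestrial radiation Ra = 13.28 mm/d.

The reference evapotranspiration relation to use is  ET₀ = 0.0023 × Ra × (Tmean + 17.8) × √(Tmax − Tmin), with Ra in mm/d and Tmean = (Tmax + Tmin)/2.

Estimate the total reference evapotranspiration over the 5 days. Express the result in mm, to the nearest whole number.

Tmean = (32.3 + 10.2)/2 = 21.25 °C
ET₀ = 0.0023 × 13.28 × (21.25 + 17.8) × √22.1 = 0.0023 × 13.28 × 39.05 × 4.7011 = 5.6072 mm/d
Over 5 days: 5.6072 × 5 = 28.036 mm

28 mm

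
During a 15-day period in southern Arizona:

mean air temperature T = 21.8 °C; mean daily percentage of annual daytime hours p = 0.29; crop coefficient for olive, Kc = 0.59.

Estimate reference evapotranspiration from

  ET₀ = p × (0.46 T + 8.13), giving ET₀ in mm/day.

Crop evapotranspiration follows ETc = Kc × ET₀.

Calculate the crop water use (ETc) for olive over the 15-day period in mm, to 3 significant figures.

46.6 mm

ET₀ = 0.29 × (0.46 × 21.8 + 8.13) = 0.29 × 18.158 = 5.2658 mm/d
ETc = Kc × ET₀ = 0.59 × 5.2658 = 3.1068 mm/d
Over 15 days: 3.1068 × 15 = 46.602 mm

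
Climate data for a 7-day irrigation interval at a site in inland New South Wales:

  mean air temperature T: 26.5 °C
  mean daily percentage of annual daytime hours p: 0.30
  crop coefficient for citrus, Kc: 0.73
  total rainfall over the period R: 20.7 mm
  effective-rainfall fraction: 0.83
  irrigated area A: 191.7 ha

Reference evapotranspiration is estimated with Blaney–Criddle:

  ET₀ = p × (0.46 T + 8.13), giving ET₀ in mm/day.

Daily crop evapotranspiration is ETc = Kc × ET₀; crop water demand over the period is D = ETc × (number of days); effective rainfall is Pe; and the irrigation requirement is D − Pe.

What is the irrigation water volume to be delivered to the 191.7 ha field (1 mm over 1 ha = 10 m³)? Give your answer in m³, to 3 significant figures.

ET₀ = 0.30 × (0.46 × 26.5 + 8.13) = 0.30 × 20.320 = 6.0960 mm/d
ETc = Kc × ET₀ = 0.73 × 6.0960 = 4.4501 mm/d
Crop demand D = ETc × 7 d = 4.4501 × 7 = 31.151 mm
Pe = 0.83 × 20.7 = 17.181 mm
D − Pe = 31.151 − 17.181 = 13.970 mm
Volume = 13.970 mm × 191.7 ha × 10 = 26780.5 m³

26800 m³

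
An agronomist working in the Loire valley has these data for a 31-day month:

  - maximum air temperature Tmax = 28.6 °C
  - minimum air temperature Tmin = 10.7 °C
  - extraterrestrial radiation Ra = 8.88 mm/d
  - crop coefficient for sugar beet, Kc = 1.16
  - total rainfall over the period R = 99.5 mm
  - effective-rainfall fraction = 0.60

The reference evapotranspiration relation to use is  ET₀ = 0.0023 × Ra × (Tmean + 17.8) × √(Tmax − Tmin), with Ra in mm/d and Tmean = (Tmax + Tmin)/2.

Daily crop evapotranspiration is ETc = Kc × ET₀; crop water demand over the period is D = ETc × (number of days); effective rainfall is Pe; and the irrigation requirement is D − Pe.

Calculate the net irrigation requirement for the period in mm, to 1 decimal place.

Tmean = (28.6 + 10.7)/2 = 19.65 °C
ET₀ = 0.0023 × 8.88 × (19.65 + 17.8) × √17.9 = 0.0023 × 8.88 × 37.45 × 4.2308 = 3.2360 mm/d
ETc = Kc × ET₀ = 1.16 × 3.2360 = 3.7538 mm/d
Crop demand D = ETc × 31 d = 3.7538 × 31 = 116.368 mm
Pe = 0.60 × 99.5 = 59.700 mm
D − Pe = 116.368 − 59.700 = 56.668 mm

56.7 mm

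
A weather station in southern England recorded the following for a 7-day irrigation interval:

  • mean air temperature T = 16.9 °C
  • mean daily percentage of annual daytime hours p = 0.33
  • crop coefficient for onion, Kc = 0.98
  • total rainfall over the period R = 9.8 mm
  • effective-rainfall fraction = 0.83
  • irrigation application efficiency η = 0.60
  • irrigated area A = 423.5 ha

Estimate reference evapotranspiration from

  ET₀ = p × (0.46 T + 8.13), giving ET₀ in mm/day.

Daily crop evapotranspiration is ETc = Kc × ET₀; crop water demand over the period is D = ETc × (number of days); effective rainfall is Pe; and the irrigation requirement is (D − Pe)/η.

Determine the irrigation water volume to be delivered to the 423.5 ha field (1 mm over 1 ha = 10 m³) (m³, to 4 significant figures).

196700 m³

ET₀ = 0.33 × (0.46 × 16.9 + 8.13) = 0.33 × 15.904 = 5.2483 mm/d
ETc = Kc × ET₀ = 0.98 × 5.2483 = 5.1433 mm/d
Crop demand D = ETc × 7 d = 5.1433 × 7 = 36.003 mm
Pe = 0.83 × 9.8 = 8.134 mm
D − Pe = 36.003 − 8.134 = 27.869 mm
Gross irrigation = 27.869 / 0.60 = 46.448 mm
Volume = 46.448 mm × 423.5 ha × 10 = 196707.3 m³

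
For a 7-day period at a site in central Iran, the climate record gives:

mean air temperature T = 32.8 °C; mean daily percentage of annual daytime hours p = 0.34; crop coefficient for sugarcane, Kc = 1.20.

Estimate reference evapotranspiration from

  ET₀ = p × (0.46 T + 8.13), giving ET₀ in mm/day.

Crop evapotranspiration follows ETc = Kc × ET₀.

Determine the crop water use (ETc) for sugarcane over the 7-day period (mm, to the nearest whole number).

ET₀ = 0.34 × (0.46 × 32.8 + 8.13) = 0.34 × 23.218 = 7.8941 mm/d
ETc = Kc × ET₀ = 1.20 × 7.8941 = 9.4729 mm/d
Over 7 days: 9.4729 × 7 = 66.310 mm

66 mm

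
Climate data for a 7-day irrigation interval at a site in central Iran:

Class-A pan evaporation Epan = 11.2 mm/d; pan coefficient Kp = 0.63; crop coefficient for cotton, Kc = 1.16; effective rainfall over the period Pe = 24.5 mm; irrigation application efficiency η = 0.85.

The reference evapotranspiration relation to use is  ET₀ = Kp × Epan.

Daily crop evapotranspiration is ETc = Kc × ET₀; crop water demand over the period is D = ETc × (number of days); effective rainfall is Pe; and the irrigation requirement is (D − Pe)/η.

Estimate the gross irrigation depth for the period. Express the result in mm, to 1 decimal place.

38.6 mm

ET₀ = 0.63 × 11.2 = 7.0560 mm/d
ETc = Kc × ET₀ = 1.16 × 7.0560 = 8.1850 mm/d
Crop demand D = ETc × 7 d = 8.1850 × 7 = 57.295 mm
D − Pe = 57.295 − 24.5 = 32.795 mm
Gross irrigation = 32.795 / 0.85 = 38.582 mm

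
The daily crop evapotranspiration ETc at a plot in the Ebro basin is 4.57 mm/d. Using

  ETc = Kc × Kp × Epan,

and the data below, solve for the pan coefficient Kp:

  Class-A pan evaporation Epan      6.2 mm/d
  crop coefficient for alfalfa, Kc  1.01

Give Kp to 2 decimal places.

ETc = Kc × Kp × Epan  ⇒  Kp = ETc / (Kc × Epan)
Kp = 4.57 / (1.01 × 6.2) = 4.57 / 6.262 = 0.7298

0.73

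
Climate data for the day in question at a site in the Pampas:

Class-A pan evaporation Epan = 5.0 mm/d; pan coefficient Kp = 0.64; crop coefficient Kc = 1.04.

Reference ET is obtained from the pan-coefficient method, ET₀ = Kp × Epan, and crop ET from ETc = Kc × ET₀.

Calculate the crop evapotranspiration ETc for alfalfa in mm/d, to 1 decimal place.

ET₀ = 0.64 × 5.0 = 3.2000 mm/d
ETc = Kc × ET₀ = 1.04 × 3.2000 = 3.3280 mm/d

3.3 mm/d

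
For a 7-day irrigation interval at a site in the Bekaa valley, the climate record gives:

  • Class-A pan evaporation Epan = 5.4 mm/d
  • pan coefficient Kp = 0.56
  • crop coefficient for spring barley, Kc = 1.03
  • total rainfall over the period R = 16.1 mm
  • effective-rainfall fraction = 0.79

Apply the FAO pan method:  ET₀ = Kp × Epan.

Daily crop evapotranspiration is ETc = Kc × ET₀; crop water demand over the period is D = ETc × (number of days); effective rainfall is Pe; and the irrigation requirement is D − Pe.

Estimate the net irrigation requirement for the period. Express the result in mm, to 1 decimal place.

9.1 mm

ET₀ = 0.56 × 5.4 = 3.0240 mm/d
ETc = Kc × ET₀ = 1.03 × 3.0240 = 3.1147 mm/d
Crop demand D = ETc × 7 d = 3.1147 × 7 = 21.803 mm
Pe = 0.79 × 16.1 = 12.719 mm
D − Pe = 21.803 − 12.719 = 9.084 mm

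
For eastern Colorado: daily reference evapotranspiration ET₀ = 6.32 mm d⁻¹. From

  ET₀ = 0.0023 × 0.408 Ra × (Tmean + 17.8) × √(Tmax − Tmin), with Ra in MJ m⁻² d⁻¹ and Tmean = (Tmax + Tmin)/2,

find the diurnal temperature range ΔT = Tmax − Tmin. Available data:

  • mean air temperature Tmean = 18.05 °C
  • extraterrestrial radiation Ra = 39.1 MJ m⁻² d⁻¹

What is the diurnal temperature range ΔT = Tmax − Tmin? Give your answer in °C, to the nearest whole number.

23 °C

√ΔT = ET₀ / [0.0023 × 0.408 × Ra × (Tmean+17.8)] = 6.32 / (0.0023 × 15.9528 × 35.85) = 4.8047
ΔT = 4.8047² = 23.085 °C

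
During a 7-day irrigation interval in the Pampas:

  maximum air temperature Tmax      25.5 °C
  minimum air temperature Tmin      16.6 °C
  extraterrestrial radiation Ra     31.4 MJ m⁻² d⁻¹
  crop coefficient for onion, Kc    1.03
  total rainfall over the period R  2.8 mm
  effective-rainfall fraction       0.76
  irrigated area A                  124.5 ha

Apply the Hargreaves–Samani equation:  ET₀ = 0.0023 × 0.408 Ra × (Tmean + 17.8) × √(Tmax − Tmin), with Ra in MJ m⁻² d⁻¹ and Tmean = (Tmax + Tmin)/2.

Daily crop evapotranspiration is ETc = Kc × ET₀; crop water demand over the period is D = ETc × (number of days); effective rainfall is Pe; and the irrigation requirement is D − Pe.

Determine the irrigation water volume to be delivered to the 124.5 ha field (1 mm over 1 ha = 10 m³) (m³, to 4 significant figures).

Tmean = (25.5 + 16.6)/2 = 21.05 °C
0.408 Ra = 0.408 × 31.4 = 12.8112 mm/d equivalent
ET₀ = 0.0023 × 12.8112 × (21.05 + 17.8) × √8.9 = 0.0023 × 12.8112 × 38.85 × 2.9833 = 3.4151 mm/d
ETc = Kc × ET₀ = 1.03 × 3.4151 = 3.5176 mm/d
Crop demand D = ETc × 7 d = 3.5176 × 7 = 24.623 mm
Pe = 0.76 × 2.8 = 2.128 mm
D − Pe = 24.623 − 2.128 = 22.495 mm
Volume = 22.495 mm × 124.5 ha × 10 = 28006.3 m³

28010 m³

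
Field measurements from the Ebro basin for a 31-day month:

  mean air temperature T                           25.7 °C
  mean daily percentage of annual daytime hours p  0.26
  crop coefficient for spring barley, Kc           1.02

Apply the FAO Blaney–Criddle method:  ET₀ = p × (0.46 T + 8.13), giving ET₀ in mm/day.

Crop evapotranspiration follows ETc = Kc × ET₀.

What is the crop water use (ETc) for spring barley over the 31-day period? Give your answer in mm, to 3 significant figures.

164 mm

ET₀ = 0.26 × (0.46 × 25.7 + 8.13) = 0.26 × 19.952 = 5.1875 mm/d
ETc = Kc × ET₀ = 1.02 × 5.1875 = 5.2913 mm/d
Over 31 days: 5.2913 × 31 = 164.030 mm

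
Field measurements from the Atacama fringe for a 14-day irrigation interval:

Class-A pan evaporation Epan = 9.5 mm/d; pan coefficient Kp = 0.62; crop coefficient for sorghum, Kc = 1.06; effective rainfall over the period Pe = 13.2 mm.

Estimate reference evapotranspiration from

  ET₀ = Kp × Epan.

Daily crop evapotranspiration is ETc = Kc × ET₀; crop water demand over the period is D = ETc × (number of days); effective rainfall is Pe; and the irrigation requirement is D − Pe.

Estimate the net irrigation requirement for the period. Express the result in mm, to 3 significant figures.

ET₀ = 0.62 × 9.5 = 5.8900 mm/d
ETc = Kc × ET₀ = 1.06 × 5.8900 = 6.2434 mm/d
Crop demand D = ETc × 14 d = 6.2434 × 14 = 87.408 mm
D − Pe = 87.408 − 13.2 = 74.208 mm

74.2 mm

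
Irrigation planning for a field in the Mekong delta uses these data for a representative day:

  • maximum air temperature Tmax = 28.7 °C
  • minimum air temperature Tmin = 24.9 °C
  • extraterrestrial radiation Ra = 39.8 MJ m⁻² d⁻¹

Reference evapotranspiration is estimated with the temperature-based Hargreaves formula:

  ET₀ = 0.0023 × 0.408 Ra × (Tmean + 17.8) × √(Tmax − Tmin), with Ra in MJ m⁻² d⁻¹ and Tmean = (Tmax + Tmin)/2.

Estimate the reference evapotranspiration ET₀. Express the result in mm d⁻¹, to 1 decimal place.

Tmean = (28.7 + 24.9)/2 = 26.80 °C
0.408 Ra = 0.408 × 39.8 = 16.2384 mm/d equivalent
ET₀ = 0.0023 × 16.2384 × (26.80 + 17.8) × √3.8 = 0.0023 × 16.2384 × 44.60 × 1.9494 = 3.2472 mm/d

3.2 mm d⁻¹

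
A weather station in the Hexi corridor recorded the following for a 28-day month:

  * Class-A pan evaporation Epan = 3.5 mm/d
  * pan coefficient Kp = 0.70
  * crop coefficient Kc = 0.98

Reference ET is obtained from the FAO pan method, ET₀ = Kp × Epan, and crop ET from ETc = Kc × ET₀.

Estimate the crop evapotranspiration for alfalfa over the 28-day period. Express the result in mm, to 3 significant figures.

67.2 mm

ET₀ = 0.70 × 3.5 = 2.4500 mm/d
ETc = Kc × ET₀ = 0.98 × 2.4500 = 2.4010 mm/d
Over 28 days: 2.4010 × 28 = 67.228 mm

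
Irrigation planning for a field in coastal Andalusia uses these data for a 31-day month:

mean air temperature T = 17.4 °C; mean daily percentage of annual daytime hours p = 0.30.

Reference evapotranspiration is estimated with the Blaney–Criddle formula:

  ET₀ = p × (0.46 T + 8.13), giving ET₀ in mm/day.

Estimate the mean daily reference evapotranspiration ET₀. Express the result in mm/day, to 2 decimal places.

4.84 mm/day

ET₀ = 0.30 × (0.46 × 17.4 + 8.13) = 0.30 × 16.134 = 4.8402 mm/d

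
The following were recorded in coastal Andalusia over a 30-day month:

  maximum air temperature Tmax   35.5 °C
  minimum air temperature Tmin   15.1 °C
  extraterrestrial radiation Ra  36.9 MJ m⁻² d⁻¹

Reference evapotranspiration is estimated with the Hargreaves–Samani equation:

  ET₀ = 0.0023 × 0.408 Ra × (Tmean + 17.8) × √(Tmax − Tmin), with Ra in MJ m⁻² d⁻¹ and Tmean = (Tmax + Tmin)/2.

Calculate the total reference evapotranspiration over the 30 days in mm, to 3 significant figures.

202 mm

Tmean = (35.5 + 15.1)/2 = 25.30 °C
0.408 Ra = 0.408 × 36.9 = 15.0552 mm/d equivalent
ET₀ = 0.0023 × 15.0552 × (25.30 + 17.8) × √20.4 = 0.0023 × 15.0552 × 43.10 × 4.5166 = 6.7407 mm/d
Over 30 days: 6.7407 × 30 = 202.221 mm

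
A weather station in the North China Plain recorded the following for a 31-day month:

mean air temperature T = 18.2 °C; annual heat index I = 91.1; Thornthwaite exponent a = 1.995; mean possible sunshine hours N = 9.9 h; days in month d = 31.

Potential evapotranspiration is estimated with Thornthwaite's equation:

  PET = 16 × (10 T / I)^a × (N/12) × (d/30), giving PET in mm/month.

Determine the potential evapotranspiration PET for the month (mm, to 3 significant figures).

10T/I = 10 × 18.2 / 91.1 = 1.9978
(10T/I)^a = 1.9978^1.995 = 3.9774
Uncorrected PET = 16 × 3.9774 = 63.638 mm
Correction = (N/12)(d/30) = (9.9/12)(31/30) = 0.8525
PET = 63.638 × 0.8525 = 54.251 mm/month

54.3 mm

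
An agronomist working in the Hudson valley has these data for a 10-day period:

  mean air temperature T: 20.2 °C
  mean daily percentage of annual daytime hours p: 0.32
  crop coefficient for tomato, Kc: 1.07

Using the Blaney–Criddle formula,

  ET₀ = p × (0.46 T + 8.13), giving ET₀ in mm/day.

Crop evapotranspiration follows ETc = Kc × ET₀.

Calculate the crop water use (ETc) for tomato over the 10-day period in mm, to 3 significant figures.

ET₀ = 0.32 × (0.46 × 20.2 + 8.13) = 0.32 × 17.422 = 5.5750 mm/d
ETc = Kc × ET₀ = 1.07 × 5.5750 = 5.9653 mm/d
Over 10 days: 5.9653 × 10 = 59.653 mm

59.7 mm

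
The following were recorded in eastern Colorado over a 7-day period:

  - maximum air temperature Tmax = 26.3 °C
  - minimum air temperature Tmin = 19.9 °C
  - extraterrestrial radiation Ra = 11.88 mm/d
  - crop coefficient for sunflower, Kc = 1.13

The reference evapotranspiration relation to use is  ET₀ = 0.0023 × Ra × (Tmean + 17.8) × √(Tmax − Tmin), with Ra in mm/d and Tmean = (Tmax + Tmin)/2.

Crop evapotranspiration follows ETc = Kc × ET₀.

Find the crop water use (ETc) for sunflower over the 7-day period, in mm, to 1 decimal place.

22.4 mm

Tmean = (26.3 + 19.9)/2 = 23.10 °C
ET₀ = 0.0023 × 11.88 × (23.10 + 17.8) × √6.4 = 0.0023 × 11.88 × 40.90 × 2.5298 = 2.8272 mm/d
ETc = Kc × ET₀ = 1.13 × 2.8272 = 3.1947 mm/d
Over 7 days: 3.1947 × 7 = 22.363 mm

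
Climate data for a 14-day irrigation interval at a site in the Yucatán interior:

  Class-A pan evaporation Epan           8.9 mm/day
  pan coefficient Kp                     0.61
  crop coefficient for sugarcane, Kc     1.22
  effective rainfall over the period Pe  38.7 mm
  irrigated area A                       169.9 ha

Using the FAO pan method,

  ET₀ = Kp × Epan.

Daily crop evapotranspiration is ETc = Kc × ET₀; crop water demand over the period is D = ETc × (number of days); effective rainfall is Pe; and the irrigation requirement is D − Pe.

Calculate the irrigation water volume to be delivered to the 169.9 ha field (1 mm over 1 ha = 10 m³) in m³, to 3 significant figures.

ET₀ = 0.61 × 8.9 = 5.4290 mm/d
ETc = Kc × ET₀ = 1.22 × 5.4290 = 6.6234 mm/d
Crop demand D = ETc × 14 d = 6.6234 × 14 = 92.728 mm
D − Pe = 92.728 − 38.7 = 54.028 mm
Volume = 54.028 mm × 169.9 ha × 10 = 91793.6 m³

91800 m³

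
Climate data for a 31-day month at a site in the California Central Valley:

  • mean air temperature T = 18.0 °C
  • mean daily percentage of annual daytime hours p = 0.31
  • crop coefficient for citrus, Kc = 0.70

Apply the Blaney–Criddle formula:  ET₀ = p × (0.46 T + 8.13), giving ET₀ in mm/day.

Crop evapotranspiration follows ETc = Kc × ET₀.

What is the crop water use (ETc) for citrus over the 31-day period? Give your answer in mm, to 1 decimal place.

110.4 mm

ET₀ = 0.31 × (0.46 × 18.0 + 8.13) = 0.31 × 16.410 = 5.0871 mm/d
ETc = Kc × ET₀ = 0.70 × 5.0871 = 3.5610 mm/d
Over 31 days: 3.5610 × 31 = 110.391 mm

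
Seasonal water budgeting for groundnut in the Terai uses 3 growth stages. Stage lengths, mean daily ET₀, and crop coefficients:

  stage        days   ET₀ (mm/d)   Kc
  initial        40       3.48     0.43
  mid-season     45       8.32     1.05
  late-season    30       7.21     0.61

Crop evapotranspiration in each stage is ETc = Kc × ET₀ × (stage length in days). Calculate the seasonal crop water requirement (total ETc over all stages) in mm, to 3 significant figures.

585 mm

initial: 0.43 × 3.48 × 40 = 59.86 mm
mid-season: 1.05 × 8.32 × 45 = 393.12 mm
late-season: 0.61 × 7.21 × 30 = 131.94 mm
Seasonal total = 584.92 mm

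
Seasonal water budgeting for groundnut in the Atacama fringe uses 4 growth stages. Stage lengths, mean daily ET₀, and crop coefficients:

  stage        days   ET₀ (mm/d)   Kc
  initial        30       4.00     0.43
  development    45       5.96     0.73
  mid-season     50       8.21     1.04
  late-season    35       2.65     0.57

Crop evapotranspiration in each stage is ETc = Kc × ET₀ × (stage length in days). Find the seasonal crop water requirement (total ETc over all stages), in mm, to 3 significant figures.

727 mm

initial: 0.43 × 4.00 × 30 = 51.60 mm
development: 0.73 × 5.96 × 45 = 195.79 mm
mid-season: 1.04 × 8.21 × 50 = 426.92 mm
late-season: 0.57 × 2.65 × 35 = 52.87 mm
Seasonal total = 727.18 mm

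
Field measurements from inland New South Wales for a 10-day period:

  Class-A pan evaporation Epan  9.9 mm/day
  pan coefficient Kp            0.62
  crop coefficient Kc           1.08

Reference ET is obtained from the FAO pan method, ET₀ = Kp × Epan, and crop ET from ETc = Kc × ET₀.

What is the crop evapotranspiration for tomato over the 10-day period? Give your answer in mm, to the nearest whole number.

ET₀ = 0.62 × 9.9 = 6.1380 mm/d
ETc = Kc × ET₀ = 1.08 × 6.1380 = 6.6290 mm/d
Over 10 days: 6.6290 × 10 = 66.290 mm

66 mm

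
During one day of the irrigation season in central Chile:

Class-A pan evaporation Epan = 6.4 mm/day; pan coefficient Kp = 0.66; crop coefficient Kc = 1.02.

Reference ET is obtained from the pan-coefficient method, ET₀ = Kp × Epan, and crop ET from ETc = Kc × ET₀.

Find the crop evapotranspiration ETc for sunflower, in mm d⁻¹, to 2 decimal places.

4.31 mm d⁻¹

ET₀ = 0.66 × 6.4 = 4.2240 mm/d
ETc = Kc × ET₀ = 1.02 × 4.2240 = 4.3085 mm/d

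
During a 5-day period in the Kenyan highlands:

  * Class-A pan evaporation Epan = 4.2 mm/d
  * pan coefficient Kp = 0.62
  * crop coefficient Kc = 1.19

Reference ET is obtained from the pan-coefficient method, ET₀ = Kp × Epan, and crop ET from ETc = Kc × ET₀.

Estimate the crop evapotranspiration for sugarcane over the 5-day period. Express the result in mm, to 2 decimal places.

15.49 mm

ET₀ = 0.62 × 4.2 = 2.6040 mm/d
ETc = Kc × ET₀ = 1.19 × 2.6040 = 3.0988 mm/d
Over 5 days: 3.0988 × 5 = 15.494 mm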